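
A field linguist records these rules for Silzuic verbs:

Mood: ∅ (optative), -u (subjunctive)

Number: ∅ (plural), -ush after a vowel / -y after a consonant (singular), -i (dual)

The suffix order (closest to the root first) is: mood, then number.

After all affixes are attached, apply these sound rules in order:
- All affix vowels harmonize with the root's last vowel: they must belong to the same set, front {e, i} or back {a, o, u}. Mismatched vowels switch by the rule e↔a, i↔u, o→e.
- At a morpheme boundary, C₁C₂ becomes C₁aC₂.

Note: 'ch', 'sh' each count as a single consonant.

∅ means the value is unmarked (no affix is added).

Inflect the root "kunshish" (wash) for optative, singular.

mood = optative: zero marking, form stays kunshish.
Attach number singular -y (after consonant 'sh') → kunshishy.
Vowel harmony: no change.
Apply epenthesis: kunshishy → kunshishay.

kunshishay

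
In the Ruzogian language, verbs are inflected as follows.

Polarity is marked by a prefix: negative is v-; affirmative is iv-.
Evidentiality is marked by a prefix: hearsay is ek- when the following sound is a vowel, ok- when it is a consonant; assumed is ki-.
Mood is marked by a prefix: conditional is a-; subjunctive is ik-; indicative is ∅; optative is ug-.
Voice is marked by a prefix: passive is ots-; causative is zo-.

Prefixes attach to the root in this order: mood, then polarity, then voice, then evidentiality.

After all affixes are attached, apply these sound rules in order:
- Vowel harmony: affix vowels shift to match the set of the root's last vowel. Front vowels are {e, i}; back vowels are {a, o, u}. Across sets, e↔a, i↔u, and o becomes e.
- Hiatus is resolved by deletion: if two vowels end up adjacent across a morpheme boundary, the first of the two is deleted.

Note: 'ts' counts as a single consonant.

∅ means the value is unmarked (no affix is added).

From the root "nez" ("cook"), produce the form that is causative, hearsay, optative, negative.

Attach mood optative ug- → ugnez.
Attach polarity negative v- → vugnez.
Attach voice causative zo- → zovugnez.
Attach evidentiality hearsay ok- (before consonant 'z') → okzovugnez.
Apply vowel harmony: okzovugnez → ekzevignez.
Vowel deletion: no change.

ekzevignez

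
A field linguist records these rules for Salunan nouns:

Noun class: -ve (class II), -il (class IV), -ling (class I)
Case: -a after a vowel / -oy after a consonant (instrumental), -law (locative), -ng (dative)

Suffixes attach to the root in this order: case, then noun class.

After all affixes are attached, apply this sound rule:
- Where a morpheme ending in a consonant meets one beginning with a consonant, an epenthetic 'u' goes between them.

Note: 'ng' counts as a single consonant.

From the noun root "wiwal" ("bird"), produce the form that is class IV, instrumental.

Attach case instrumental -oy (after consonant 'l') → wiwaloy.
Attach noun class class IV -il → wiwaloyil.
Epenthesis: no change.

wiwaloyil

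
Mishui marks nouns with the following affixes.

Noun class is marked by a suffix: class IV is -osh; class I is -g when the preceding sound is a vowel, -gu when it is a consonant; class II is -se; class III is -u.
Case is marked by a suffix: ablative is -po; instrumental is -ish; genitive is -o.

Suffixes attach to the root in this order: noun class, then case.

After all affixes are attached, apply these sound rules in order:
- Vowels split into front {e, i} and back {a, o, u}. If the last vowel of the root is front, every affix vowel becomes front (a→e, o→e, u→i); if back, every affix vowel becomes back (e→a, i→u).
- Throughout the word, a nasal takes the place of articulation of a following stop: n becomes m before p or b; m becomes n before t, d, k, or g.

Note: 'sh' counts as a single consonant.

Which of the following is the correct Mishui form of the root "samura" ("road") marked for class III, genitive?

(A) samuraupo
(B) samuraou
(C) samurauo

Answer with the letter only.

Attach noun class class III -u → samurau.
Attach case genitive -o → samurauo.
Vowel harmony: no change.
Nasal assimilation: no change.
So the correct form is samurauo, option (C).
(B) samuraou is wrong: it has the affixes in the wrong order.
(A) samuraupo is wrong: it uses ablative instead of genitive for case.

C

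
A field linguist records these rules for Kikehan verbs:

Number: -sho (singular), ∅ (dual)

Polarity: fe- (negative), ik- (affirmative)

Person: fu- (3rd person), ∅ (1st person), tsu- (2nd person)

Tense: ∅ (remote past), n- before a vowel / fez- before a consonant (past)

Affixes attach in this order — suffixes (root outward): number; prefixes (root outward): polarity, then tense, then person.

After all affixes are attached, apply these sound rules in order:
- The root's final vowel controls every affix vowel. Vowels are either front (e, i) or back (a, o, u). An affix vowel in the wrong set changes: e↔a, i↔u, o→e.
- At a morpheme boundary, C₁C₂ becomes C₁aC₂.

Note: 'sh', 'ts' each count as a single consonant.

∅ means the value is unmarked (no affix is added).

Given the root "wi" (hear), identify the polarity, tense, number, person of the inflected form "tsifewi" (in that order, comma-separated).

negative, remote past, dual, 2nd person

Segment: tsu-fe-wi.
polarity: fe- → negative.
tense: ∅ → remote past.
number: ∅ → dual.
person: tsu- → 2nd person.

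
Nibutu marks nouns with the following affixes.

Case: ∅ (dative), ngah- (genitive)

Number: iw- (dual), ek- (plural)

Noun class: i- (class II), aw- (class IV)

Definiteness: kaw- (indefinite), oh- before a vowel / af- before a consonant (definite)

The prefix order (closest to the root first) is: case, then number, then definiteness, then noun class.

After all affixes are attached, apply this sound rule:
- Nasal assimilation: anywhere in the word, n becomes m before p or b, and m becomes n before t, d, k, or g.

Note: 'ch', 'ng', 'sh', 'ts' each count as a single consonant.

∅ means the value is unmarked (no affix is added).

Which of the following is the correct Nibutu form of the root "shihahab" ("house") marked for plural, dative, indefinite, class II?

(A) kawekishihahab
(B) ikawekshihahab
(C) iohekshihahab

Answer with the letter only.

B

case = dative: zero marking, form stays shihahab.
Attach number plural ek- → ekshihahab.
Attach definiteness indefinite kaw- → kawekshihahab.
Attach noun class class II i- → ikawekshihahab.
Nasal assimilation: no change.
So the correct form is ikawekshihahab, option (B).
(C) iohekshihahab is wrong: it uses definite instead of indefinite for definiteness.
(A) kawekishihahab is wrong: it has the affixes in the wrong order.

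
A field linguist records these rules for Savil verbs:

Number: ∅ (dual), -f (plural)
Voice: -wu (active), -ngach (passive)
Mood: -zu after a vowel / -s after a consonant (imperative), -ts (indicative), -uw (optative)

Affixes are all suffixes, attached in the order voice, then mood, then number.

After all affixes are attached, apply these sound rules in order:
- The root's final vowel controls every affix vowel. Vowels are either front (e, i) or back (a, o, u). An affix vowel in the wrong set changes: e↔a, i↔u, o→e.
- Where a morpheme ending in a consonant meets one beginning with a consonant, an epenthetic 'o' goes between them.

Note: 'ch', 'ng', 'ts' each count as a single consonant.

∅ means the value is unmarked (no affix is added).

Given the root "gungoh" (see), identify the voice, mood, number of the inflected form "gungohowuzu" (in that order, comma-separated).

active, imperative, dual

Segment: gungoh-wu-zu.
voice: -wu → active.
mood: -zu/s → imperative.
number: ∅ → dual.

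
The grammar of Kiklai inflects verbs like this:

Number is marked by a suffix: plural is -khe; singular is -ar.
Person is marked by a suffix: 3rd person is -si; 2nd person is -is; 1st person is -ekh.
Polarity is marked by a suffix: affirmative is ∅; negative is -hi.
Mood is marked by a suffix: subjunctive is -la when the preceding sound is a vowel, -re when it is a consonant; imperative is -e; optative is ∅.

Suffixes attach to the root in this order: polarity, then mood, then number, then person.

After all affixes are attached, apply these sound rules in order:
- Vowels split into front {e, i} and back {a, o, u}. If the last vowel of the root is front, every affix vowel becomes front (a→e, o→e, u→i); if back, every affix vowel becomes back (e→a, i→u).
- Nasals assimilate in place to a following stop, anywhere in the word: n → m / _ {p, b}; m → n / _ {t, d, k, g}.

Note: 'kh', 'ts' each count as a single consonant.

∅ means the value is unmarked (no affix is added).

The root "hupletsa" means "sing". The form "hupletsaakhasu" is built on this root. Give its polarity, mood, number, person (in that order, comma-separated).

affirmative, imperative, plural, 3rd person

Segment: hupletsa-e-khe-si.
polarity: ∅ → affirmative.
mood: -e → imperative.
number: -khe → plural.
person: -si → 3rd person.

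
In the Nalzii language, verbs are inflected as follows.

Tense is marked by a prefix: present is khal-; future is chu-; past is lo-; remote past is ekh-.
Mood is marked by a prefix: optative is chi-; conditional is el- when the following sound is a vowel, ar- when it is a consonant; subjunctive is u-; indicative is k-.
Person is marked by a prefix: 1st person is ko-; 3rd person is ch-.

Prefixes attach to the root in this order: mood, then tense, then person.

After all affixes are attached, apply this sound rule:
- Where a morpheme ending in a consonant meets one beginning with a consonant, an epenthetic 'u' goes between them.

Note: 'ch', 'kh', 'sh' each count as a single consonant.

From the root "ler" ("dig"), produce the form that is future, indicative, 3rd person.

Attach mood indicative k- → kler.
Attach tense future chu- → chukler.
Attach person 3rd person ch- → chchukler.
Apply epenthesis: chchukler → chuchukuler.

chuchukuler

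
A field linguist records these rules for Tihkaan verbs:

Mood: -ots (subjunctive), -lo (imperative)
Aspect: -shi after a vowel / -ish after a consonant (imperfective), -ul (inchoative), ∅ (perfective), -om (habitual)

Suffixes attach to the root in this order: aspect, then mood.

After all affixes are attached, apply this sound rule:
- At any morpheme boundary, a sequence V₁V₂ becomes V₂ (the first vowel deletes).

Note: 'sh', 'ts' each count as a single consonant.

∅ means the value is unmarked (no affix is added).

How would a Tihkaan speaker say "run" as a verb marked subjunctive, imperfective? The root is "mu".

mushots

Attach aspect imperfective -shi (after vowel 'u') → mushi.
Attach mood subjunctive -ots → mushiots.
Apply vowel deletion: mushiots → mushots.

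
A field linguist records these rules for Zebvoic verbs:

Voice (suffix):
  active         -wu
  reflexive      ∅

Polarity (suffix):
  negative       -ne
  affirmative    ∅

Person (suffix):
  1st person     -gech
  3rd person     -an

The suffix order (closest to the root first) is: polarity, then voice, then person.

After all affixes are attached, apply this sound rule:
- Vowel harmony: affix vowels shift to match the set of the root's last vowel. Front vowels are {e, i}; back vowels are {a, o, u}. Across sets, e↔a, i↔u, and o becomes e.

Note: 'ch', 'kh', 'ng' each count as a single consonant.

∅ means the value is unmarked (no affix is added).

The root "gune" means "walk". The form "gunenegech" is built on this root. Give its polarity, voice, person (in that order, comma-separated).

negative, reflexive, 1st person

Segment: gune-ne-gech.
polarity: -ne → negative.
voice: ∅ → reflexive.
person: -gech → 1st person.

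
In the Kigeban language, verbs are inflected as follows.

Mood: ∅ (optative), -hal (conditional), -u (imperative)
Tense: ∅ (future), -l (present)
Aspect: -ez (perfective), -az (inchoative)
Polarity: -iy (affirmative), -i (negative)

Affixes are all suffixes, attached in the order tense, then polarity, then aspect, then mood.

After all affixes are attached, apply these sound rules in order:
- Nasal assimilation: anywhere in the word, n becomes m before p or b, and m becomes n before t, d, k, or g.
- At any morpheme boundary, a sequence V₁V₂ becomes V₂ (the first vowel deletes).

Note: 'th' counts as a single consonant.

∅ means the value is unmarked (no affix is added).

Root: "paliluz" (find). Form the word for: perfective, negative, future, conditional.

tense = future: zero marking, form stays paliluz.
Attach polarity negative -i → paliluzi.
Attach aspect perfective -ez → paliluziez.
Attach mood conditional -hal → paliluziezhal.
Nasal assimilation: no change.
Apply vowel deletion: paliluziezhal → paliluzezhal.

paliluzezhal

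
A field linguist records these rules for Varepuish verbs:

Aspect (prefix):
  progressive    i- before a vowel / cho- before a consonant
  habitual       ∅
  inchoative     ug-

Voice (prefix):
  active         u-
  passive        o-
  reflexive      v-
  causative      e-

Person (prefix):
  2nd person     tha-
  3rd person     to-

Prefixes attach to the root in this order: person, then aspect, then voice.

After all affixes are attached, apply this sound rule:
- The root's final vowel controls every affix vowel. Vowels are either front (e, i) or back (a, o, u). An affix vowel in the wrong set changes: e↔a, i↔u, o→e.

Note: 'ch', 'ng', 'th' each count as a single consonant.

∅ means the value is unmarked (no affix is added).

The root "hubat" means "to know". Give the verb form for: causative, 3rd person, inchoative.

augtohubat

Attach person 3rd person to- → tohubat.
Attach aspect inchoative ug- → ugtohubat.
Attach voice causative e- → eugtohubat.
Apply vowel harmony: eugtohubat → augtohubat.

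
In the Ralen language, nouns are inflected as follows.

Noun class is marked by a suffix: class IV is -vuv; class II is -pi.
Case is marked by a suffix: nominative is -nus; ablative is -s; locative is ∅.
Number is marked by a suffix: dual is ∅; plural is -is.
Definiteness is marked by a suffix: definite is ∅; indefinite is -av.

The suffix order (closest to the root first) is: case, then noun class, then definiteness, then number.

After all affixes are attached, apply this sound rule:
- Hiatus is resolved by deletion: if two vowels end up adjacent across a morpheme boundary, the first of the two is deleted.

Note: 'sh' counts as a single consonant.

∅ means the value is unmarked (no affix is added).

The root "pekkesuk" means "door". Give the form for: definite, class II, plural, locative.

pekkesukpis

case = locative: zero marking, form stays pekkesuk.
Attach noun class class II -pi → pekkesukpi.
definiteness = definite: zero marking, form stays pekkesukpi.
Attach number plural -is → pekkesukpiis.
Apply vowel deletion: pekkesukpiis → pekkesukpis.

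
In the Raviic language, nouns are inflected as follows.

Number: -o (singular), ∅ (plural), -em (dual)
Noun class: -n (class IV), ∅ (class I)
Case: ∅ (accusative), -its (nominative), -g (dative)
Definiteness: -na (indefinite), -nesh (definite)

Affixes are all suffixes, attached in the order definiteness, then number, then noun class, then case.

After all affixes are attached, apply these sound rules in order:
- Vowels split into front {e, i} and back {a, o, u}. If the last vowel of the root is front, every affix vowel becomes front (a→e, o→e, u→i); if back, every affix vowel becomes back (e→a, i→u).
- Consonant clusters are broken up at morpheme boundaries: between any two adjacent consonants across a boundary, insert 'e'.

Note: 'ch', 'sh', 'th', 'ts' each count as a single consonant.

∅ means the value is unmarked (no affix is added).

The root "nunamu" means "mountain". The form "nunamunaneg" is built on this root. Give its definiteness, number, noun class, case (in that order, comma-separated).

indefinite, plural, class IV, dative

Segment: nunamu-na-n-g.
definiteness: -na → indefinite.
number: ∅ → plural.
noun class: -n → class IV.
case: -g → dative.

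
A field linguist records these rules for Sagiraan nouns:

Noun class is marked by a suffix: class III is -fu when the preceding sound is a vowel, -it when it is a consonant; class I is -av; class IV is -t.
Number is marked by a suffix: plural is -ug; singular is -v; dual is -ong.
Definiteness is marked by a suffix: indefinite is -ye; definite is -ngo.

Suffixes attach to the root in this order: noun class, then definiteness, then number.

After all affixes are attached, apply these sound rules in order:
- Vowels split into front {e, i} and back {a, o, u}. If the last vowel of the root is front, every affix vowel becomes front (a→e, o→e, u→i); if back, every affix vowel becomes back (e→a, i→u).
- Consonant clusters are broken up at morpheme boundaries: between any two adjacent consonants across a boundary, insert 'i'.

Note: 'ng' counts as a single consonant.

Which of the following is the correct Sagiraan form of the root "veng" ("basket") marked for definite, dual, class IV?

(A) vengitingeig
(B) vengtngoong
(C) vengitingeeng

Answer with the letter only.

C

Attach noun class class IV -t → vengt.
Attach definiteness definite -ngo → vengtngo.
Attach number dual -ong → vengtngoong.
Apply vowel harmony: vengtngoong → vengtngeeng.
Apply epenthesis: vengtngeeng → vengitingeeng.
So the correct form is vengitingeeng, option (C).
(A) vengitingeig is wrong: it uses plural instead of dual for number.
(B) vengtngoong is wrong: it fails to apply the sound rule(s).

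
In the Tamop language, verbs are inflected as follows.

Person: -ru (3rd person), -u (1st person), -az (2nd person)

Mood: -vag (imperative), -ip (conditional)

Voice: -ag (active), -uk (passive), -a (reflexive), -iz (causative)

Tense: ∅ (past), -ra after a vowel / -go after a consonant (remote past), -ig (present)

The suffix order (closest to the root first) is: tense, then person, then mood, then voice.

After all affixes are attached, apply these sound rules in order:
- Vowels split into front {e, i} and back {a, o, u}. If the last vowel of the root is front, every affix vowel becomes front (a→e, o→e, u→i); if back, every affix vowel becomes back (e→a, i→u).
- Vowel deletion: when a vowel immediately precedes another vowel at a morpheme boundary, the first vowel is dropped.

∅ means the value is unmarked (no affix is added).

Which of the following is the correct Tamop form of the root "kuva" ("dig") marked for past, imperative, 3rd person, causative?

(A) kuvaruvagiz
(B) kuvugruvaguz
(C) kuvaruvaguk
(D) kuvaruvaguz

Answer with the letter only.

tense = past: zero marking, form stays kuva.
Attach person 3rd person -ru → kuvaru.
Attach mood imperative -vag → kuvaruvag.
Attach voice causative -iz → kuvaruvagiz.
Apply vowel harmony: kuvaruvagiz → kuvaruvaguz.
Vowel deletion: no change.
So the correct form is kuvaruvaguz, option (D).
(A) kuvaruvagiz is wrong: it fails to apply the sound rule(s).
(C) kuvaruvaguk is wrong: it uses passive instead of causative for voice.
(B) kuvugruvaguz is wrong: it uses present instead of past for tense.

D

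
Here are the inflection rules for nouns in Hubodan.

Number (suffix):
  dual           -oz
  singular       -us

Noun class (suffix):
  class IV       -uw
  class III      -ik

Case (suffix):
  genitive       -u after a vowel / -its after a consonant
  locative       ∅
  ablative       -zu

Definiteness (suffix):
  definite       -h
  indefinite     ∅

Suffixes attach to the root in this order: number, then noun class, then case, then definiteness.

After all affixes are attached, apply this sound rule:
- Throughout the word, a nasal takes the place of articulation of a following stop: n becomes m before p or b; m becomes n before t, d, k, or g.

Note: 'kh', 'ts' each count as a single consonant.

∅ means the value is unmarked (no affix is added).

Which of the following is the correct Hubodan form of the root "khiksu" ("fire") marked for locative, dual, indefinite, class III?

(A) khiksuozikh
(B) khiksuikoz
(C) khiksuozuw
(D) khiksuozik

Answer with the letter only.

D

Attach number dual -oz → khiksuoz.
Attach noun class class III -ik → khiksuozik.
case = locative: zero marking, form stays khiksuozik.
definiteness = indefinite: zero marking, form stays khiksuozik.
Nasal assimilation: no change.
So the correct form is khiksuozik, option (D).
(C) khiksuozuw is wrong: it uses class IV instead of class III for noun class.
(B) khiksuikoz is wrong: it has the affixes in the wrong order.
(A) khiksuozikh is wrong: it uses definite instead of indefinite for definiteness.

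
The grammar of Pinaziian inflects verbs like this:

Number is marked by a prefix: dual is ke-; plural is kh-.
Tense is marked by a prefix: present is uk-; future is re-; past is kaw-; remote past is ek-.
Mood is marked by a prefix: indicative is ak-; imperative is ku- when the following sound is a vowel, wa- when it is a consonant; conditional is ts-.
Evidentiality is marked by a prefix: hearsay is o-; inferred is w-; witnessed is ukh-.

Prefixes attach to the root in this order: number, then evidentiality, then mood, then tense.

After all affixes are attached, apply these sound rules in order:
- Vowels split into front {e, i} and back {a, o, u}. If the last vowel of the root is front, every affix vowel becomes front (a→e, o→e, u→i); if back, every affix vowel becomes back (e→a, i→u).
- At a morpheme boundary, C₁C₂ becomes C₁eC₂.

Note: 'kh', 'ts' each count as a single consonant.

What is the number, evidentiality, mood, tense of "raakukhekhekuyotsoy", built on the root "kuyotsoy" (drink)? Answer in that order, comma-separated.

Segment: re-ak-ukh-kh-kuyotsoy.
number: kh- → plural.
evidentiality: ukh- → witnessed.
mood: ak- → indicative.
tense: re- → future.

plural, witnessed, indicative, future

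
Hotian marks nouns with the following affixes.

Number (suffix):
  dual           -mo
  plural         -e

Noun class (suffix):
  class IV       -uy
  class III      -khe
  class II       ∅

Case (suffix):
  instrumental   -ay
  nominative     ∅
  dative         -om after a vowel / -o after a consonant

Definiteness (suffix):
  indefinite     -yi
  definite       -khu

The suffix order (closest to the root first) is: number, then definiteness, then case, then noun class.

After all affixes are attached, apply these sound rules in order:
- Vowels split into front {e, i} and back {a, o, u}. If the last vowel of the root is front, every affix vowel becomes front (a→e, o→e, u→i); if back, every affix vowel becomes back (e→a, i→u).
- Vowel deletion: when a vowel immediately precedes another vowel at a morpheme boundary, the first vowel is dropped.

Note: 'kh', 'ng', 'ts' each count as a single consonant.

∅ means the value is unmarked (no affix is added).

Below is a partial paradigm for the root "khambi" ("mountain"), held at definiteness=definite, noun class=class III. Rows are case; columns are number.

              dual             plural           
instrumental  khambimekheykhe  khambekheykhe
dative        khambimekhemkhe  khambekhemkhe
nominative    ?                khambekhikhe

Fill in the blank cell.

khambimekhikhe

Attach number dual -mo → khambimo.
Attach definiteness definite -khu → khambimokhu.
case = nominative: zero marking, form stays khambimokhu.
Attach noun class class III -khe → khambimokhukhe.
Apply vowel harmony: khambimokhukhe → khambimekhikhe.
Vowel deletion: no change.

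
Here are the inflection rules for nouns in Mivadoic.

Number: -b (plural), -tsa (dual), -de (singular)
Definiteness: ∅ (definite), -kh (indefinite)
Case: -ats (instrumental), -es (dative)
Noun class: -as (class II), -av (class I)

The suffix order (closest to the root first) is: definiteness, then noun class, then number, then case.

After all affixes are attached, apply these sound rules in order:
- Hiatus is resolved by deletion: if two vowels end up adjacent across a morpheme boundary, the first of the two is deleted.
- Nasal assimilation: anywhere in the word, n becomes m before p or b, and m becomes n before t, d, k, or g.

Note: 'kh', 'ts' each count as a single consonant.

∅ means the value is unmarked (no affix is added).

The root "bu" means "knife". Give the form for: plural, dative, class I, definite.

definiteness = definite: zero marking, form stays bu.
Attach noun class class I -av → buav.
Attach number plural -b → buavb.
Attach case dative -es → buavbes.
Apply vowel deletion: buavbes → bavbes.
Nasal assimilation: no change.

bavbes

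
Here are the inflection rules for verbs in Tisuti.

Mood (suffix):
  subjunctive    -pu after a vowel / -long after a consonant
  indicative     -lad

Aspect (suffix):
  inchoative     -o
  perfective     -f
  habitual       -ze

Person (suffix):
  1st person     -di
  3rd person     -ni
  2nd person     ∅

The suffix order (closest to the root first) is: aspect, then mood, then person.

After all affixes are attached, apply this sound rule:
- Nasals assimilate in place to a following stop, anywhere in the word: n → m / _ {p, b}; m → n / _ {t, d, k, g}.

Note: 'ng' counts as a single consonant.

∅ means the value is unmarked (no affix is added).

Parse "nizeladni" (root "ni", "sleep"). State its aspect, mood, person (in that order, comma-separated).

habitual, indicative, 3rd person

Segment: ni-ze-lad-ni.
aspect: -ze → habitual.
mood: -lad → indicative.
person: -ni → 3rd person.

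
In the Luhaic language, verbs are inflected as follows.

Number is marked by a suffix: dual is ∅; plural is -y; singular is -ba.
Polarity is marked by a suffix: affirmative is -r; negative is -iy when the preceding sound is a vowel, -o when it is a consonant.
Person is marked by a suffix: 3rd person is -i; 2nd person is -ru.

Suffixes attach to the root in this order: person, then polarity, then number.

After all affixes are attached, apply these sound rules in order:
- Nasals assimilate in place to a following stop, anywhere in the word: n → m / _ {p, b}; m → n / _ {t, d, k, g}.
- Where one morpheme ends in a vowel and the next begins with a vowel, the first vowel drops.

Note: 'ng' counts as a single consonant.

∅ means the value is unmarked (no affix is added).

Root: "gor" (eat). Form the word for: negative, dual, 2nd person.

gorriy

Attach person 2nd person -ru → gorru.
Attach polarity negative -iy (after vowel 'u') → gorruiy.
number = dual: zero marking, form stays gorruiy.
Nasal assimilation: no change.
Apply vowel deletion: gorruiy → gorriy.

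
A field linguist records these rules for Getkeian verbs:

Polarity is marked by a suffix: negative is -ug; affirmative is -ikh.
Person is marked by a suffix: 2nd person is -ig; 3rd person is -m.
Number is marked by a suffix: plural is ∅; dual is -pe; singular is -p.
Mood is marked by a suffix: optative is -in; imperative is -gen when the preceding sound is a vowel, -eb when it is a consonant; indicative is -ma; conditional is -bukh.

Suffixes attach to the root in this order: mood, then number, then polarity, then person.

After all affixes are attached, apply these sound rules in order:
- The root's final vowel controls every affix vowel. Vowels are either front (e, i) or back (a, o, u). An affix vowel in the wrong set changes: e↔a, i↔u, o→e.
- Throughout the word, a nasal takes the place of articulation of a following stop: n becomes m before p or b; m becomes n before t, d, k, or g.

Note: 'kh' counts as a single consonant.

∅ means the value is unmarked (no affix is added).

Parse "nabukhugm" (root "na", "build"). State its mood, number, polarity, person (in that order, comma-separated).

conditional, plural, negative, 3rd person

Segment: na-bukh-ug-m.
mood: -bukh → conditional.
number: ∅ → plural.
polarity: -ug → negative.
person: -m → 3rd person.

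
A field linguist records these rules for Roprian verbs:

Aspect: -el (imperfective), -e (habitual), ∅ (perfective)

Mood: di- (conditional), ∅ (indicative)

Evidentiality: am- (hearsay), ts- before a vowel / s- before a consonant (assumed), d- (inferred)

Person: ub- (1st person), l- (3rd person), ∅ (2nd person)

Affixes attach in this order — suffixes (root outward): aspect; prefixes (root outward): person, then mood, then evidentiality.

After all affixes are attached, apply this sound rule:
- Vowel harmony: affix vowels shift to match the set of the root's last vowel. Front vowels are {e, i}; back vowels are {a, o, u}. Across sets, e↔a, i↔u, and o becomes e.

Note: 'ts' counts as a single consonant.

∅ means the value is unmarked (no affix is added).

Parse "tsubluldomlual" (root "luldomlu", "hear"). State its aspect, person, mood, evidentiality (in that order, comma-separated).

imperfective, 1st person, indicative, assumed

Segment: ts-ub-luldomlu-el.
aspect: -el → imperfective.
person: ub- → 1st person.
mood: ∅ → indicative.
evidentiality: ts/s- → assumed.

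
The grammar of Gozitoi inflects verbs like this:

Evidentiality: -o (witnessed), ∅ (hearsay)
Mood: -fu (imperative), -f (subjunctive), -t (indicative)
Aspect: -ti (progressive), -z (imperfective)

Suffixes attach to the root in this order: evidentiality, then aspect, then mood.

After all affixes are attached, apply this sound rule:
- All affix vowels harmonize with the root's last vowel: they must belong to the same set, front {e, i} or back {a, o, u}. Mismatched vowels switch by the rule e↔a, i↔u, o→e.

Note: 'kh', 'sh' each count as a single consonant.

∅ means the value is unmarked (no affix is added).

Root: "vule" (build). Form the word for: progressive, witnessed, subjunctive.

Attach evidentiality witnessed -o → vuleo.
Attach aspect progressive -ti → vuleoti.
Attach mood subjunctive -f → vuleotif.
Apply vowel harmony: vuleotif → vuleetif.

vuleetif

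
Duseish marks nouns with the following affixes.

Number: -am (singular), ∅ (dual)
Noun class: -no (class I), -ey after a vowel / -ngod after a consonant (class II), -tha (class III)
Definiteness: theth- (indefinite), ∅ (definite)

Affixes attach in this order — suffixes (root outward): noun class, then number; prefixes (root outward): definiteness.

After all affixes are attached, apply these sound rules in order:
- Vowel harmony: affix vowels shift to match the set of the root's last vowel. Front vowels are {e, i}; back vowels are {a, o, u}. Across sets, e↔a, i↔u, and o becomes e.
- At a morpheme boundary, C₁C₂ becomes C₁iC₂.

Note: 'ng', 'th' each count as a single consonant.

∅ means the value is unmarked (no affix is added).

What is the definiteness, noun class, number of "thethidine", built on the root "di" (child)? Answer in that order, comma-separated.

indefinite, class I, dual

Segment: theth-di-no.
definiteness: theth- → indefinite.
noun class: -no → class I.
number: ∅ → dual.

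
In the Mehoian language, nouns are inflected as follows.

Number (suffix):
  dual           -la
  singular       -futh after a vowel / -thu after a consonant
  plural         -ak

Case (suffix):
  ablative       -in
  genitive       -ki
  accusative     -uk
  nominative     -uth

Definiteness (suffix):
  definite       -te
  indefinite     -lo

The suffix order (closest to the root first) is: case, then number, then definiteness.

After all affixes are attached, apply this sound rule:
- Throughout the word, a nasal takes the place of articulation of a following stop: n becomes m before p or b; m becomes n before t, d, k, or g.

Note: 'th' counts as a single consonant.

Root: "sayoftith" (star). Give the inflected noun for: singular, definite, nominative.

sayoftithuththute

Attach case nominative -uth → sayoftithuth.
Attach number singular -thu (after consonant 'th') → sayoftithuththu.
Attach definiteness definite -te → sayoftithuththute.
Nasal assimilation: no change.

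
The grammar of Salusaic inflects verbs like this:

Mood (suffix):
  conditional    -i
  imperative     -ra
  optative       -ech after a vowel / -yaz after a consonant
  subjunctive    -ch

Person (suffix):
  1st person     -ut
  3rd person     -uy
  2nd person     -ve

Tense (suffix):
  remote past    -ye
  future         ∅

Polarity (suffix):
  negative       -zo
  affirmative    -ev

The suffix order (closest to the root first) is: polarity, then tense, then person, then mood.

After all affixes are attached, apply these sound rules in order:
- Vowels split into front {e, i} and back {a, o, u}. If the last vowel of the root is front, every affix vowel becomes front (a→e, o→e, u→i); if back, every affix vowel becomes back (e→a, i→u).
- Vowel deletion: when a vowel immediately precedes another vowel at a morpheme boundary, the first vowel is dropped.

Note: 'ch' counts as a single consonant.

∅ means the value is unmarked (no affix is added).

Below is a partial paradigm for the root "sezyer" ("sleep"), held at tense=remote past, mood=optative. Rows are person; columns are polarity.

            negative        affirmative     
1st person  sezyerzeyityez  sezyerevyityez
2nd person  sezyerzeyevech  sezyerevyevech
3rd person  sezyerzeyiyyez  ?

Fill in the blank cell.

Attach polarity affirmative -ev → sezyerev.
Attach tense remote past -ye → sezyerevye.
Attach person 3rd person -uy → sezyerevyeuy.
Attach mood optative -yaz (after consonant 'y') → sezyerevyeuyyaz.
Apply vowel harmony: sezyerevyeuyyaz → sezyerevyeiyyez.
Apply vowel deletion: sezyerevyeiyyez → sezyerevyiyyez.

sezyerevyiyyez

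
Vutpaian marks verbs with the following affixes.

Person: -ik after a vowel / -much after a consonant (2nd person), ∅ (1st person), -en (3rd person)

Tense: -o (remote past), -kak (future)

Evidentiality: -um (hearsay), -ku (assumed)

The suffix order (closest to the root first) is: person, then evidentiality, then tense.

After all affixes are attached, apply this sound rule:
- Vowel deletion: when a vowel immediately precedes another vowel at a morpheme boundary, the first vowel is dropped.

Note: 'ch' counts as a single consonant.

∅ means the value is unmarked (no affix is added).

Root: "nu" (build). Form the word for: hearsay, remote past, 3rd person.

Attach person 3rd person -en → nuen.
Attach evidentiality hearsay -um → nuenum.
Attach tense remote past -o → nuenumo.
Apply vowel deletion: nuenumo → nenumo.

nenumo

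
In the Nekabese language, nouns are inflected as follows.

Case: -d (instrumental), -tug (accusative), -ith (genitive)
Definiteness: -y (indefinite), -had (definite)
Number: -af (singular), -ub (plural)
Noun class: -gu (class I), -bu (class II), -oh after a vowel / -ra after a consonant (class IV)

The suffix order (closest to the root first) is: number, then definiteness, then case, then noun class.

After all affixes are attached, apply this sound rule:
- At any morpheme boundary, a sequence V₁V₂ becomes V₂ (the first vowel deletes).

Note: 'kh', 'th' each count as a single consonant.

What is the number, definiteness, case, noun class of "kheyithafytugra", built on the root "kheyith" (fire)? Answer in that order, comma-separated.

singular, indefinite, accusative, class IV

Segment: kheyith-af-y-tug-ra.
number: -af → singular.
definiteness: -y → indefinite.
case: -tug → accusative.
noun class: -oh/ra → class IV.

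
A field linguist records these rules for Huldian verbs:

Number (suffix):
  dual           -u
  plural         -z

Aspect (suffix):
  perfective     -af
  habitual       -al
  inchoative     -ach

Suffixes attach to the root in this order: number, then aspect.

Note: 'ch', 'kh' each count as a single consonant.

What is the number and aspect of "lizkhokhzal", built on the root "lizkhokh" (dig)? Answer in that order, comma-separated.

Segment: lizkhokh-z-al.
number: -z → plural.
aspect: -al → habitual.

plural, habitual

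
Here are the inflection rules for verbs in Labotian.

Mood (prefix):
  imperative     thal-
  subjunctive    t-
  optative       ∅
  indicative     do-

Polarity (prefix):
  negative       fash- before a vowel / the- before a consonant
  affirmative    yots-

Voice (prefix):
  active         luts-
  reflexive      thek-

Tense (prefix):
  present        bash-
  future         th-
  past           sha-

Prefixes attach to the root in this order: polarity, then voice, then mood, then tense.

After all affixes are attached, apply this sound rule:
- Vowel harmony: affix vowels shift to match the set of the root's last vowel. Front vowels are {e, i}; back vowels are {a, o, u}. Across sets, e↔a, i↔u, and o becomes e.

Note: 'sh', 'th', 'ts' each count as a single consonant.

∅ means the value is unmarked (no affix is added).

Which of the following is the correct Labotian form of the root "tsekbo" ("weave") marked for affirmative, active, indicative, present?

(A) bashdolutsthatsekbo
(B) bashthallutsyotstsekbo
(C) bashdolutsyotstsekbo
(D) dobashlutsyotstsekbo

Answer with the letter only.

Attach polarity affirmative yots- → yotstsekbo.
Attach voice active luts- → lutsyotstsekbo.
Attach mood indicative do- → dolutsyotstsekbo.
Attach tense present bash- → bashdolutsyotstsekbo.
Vowel harmony: no change.
So the correct form is bashdolutsyotstsekbo, option (C).
(D) dobashlutsyotstsekbo is wrong: it has the affixes in the wrong order.
(B) bashthallutsyotstsekbo is wrong: it uses imperative instead of indicative for mood.
(A) bashdolutsthatsekbo is wrong: it uses negative instead of affirmative for polarity.

C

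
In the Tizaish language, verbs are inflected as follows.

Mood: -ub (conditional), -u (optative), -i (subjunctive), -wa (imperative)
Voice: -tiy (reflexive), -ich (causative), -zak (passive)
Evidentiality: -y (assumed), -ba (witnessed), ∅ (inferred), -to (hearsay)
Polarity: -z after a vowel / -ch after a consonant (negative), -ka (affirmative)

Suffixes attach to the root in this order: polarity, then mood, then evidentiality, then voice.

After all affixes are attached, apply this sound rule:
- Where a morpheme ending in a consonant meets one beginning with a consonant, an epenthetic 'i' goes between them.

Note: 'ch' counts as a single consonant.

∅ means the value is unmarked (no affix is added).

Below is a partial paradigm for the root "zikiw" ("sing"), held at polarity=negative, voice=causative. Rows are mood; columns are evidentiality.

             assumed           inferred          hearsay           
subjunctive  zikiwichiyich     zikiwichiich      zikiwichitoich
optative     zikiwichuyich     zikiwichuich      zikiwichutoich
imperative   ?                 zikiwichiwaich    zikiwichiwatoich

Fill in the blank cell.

Attach polarity negative -ch (after consonant 'w') → zikiwch.
Attach mood imperative -wa → zikiwchwa.
Attach evidentiality assumed -y → zikiwchway.
Attach voice causative -ich → zikiwchwayich.
Apply epenthesis: zikiwchwayich → zikiwichiwayich.

zikiwichiwayich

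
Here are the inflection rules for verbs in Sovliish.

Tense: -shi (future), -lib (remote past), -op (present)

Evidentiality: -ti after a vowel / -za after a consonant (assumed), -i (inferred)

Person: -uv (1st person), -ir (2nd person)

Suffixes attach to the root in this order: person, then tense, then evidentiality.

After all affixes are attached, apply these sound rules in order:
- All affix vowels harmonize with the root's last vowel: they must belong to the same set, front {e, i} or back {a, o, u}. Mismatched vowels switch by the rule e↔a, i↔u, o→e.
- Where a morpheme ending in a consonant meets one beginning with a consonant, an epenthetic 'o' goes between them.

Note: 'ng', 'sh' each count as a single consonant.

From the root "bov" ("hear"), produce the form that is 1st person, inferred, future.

bovuvoshuu

Attach person 1st person -uv → bovuv.
Attach tense future -shi → bovuvshi.
Attach evidentiality inferred -i → bovuvshii.
Apply vowel harmony: bovuvshii → bovuvshuu.
Apply epenthesis: bovuvshuu → bovuvoshuu.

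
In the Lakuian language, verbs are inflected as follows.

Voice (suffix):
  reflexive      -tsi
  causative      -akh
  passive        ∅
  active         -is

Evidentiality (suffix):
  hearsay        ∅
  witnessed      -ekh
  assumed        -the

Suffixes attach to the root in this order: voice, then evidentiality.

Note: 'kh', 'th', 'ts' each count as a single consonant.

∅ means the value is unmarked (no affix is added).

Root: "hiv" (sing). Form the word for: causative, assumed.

Attach voice causative -akh → hivakh.
Attach evidentiality assumed -the → hivakhthe.

hivakhthe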